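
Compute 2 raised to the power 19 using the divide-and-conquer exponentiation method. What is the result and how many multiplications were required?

Computing 2^19 by squaring (build up from 2^1; each line after the first costs one multiplication):

2^1 = 2
2^2 = (2^1)^2 = 2^2 = 4
2^4 = (2^2)^2 = 4^2 = 16
2^8 = (2^4)^2 = 16^2 = 256
2^9 = 2 * 2^8 = 2 * 256 = 512
2^18 = (2^9)^2 = 512^2 = 262144
2^19 = 2 * 2^18 = 2 * 262144 = 524288

Result: 524288
Multiplications needed: 6 (6 lines after 2^1)

2^19 = 524288. Using exponentiation by squaring, this requires 6 multiplications. The key idea: if the exponent is even, square the half-power; if odd, multiply by the base once.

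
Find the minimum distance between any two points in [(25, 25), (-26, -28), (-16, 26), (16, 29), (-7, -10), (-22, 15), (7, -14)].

Computing all pairwise distances among 7 points:

d((25, 25), (-26, -28)) = 73.5527
d((25, 25), (-16, 26)) = 41.0122
d((25, 25), (16, 29)) = 9.8489 <-- minimum
d((25, 25), (-7, -10)) = 47.4236
d((25, 25), (-22, 15)) = 48.0521
d((25, 25), (7, -14)) = 42.9535
d((-26, -28), (-16, 26)) = 54.9181
d((-26, -28), (16, 29)) = 70.8025
d((-26, -28), (-7, -10)) = 26.1725
d((-26, -28), (-22, 15)) = 43.1856
d((-26, -28), (7, -14)) = 35.8469
d((-16, 26), (16, 29)) = 32.1403
d((-16, 26), (-7, -10)) = 37.108
d((-16, 26), (-22, 15)) = 12.53
d((-16, 26), (7, -14)) = 46.1411
d((16, 29), (-7, -10)) = 45.2769
d((16, 29), (-22, 15)) = 40.4969
d((16, 29), (7, -14)) = 43.9318
d((-7, -10), (-22, 15)) = 29.1548
d((-7, -10), (7, -14)) = 14.5602
d((-22, 15), (7, -14)) = 41.0122

Closest pair: (25, 25) and (16, 29) with distance 9.8489

The closest pair is (25, 25) and (16, 29) with Euclidean distance 9.8489. For 7 points, brute-force pairwise comparison is shown above. For large n, the divide-and-conquer algorithm (sort by x, recurse on halves, check the dividing strip) achieves O(n log n).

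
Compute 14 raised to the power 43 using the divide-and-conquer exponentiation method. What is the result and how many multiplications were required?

Computing 14^43 by squaring (build up from 14^1; each line after the first costs one multiplication):

14^1 = 14
14^2 = (14^1)^2 = 14^2 = 196
14^4 = (14^2)^2 = 196^2 = 38416
14^5 = 14 * 14^4 = 14 * 38416 = 537824
14^10 = (14^5)^2 = 537824^2 = 289254654976
14^20 = (14^10)^2 = 289254654976^2 = 83668255425284801560576
14^21 = 14 * 14^20 = 14 * 83668255425284801560576 = 1171355575953987221848064
14^42 = (14^21)^2 = 1171355575953987221848064^2 = 1372073885318497127491074758162987278899500548096
14^43 = 14 * 14^42 = 14 * 1372073885318497127491074758162987278899500548096 = 19209034394458959784875046614281821904593007673344

Result: 19209034394458959784875046614281821904593007673344
Multiplications needed: 8 (8 lines after 14^1)

14^43 = 19209034394458959784875046614281821904593007673344. Using exponentiation by squaring, this requires 8 multiplications. The key idea: if the exponent is even, square the half-power; if odd, multiply by the base once.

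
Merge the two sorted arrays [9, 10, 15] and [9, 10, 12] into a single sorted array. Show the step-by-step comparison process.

Merging process:

Compare 9 vs 9: take 9 from left. Merged: [9]
Compare 10 vs 9: take 9 from right. Merged: [9, 9]
Compare 10 vs 10: take 10 from left. Merged: [9, 9, 10]
Compare 15 vs 10: take 10 from right. Merged: [9, 9, 10, 10]
Compare 15 vs 12: take 12 from right. Merged: [9, 9, 10, 10, 12]
Append remaining from left: [15]. Merged: [9, 9, 10, 10, 12, 15]

Final merged array: [9, 9, 10, 10, 12, 15]
Total comparisons: 5

The merged array is [9, 9, 10, 10, 12, 15], requiring 5 comparisons. The merge step runs in O(n) time where n is the total number of elements.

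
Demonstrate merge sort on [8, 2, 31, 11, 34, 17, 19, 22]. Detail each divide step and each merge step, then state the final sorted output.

Merge sort trace:

Split: [8, 2, 31, 11, 34, 17, 19, 22] -> [8, 2, 31, 11] and [34, 17, 19, 22]
  Split: [8, 2, 31, 11] -> [8, 2] and [31, 11]
    Split: [8, 2] -> [8] and [2]
    Merge: [8] + [2] -> [2, 8]
    Split: [31, 11] -> [31] and [11]
    Merge: [31] + [11] -> [11, 31]
  Merge: [2, 8] + [11, 31] -> [2, 8, 11, 31]
  Split: [34, 17, 19, 22] -> [34, 17] and [19, 22]
    Split: [34, 17] -> [34] and [17]
    Merge: [34] + [17] -> [17, 34]
    Split: [19, 22] -> [19] and [22]
    Merge: [19] + [22] -> [19, 22]
  Merge: [17, 34] + [19, 22] -> [17, 19, 22, 34]
Merge: [2, 8, 11, 31] + [17, 19, 22, 34] -> [2, 8, 11, 17, 19, 22, 31, 34]

Final sorted array: [2, 8, 11, 17, 19, 22, 31, 34]

The merge sort proceeds by recursively splitting the array and merging sorted halves.
After all merges, the sorted array is [2, 8, 11, 17, 19, 22, 31, 34].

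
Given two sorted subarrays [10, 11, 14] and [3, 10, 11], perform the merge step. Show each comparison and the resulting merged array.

Merging process:

Compare 10 vs 3: take 3 from right. Merged: [3]
Compare 10 vs 10: take 10 from left. Merged: [3, 10]
Compare 11 vs 10: take 10 from right. Merged: [3, 10, 10]
Compare 11 vs 11: take 11 from left. Merged: [3, 10, 10, 11]
Compare 14 vs 11: take 11 from right. Merged: [3, 10, 10, 11, 11]
Append remaining from left: [14]. Merged: [3, 10, 10, 11, 11, 14]

Final merged array: [3, 10, 10, 11, 11, 14]
Total comparisons: 5

The merged array is [3, 10, 10, 11, 11, 14], requiring 5 comparisons. The merge step runs in O(n) time where n is the total number of elements.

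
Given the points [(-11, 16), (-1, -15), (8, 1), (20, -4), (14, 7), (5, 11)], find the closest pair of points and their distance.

Computing all pairwise distances among 6 points:

d((-11, 16), (-1, -15)) = 32.573
d((-11, 16), (8, 1)) = 24.2074
d((-11, 16), (20, -4)) = 36.8917
d((-11, 16), (14, 7)) = 26.5707
d((-11, 16), (5, 11)) = 16.7631
d((-1, -15), (8, 1)) = 18.3576
d((-1, -15), (20, -4)) = 23.7065
d((-1, -15), (14, 7)) = 26.6271
d((-1, -15), (5, 11)) = 26.6833
d((8, 1), (20, -4)) = 13.0
d((8, 1), (14, 7)) = 8.4853 <-- minimum
d((8, 1), (5, 11)) = 10.4403
d((20, -4), (14, 7)) = 12.53
d((20, -4), (5, 11)) = 21.2132
d((14, 7), (5, 11)) = 9.8489

Closest pair: (8, 1) and (14, 7) with distance 8.4853

The closest pair is (8, 1) and (14, 7) with Euclidean distance 8.4853. For 6 points, brute-force pairwise comparison is shown above. For large n, the divide-and-conquer algorithm (sort by x, recurse on halves, check the dividing strip) achieves O(n log n).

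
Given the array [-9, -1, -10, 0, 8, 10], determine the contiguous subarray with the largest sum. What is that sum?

Using Kadane's algorithm on [-9, -1, -10, 0, 8, 10]:

Scanning through the array:
Position 1 (value -1): max_ending_here = -1, max_so_far = -1
Position 2 (value -10): max_ending_here = -10, max_so_far = -1
Position 3 (value 0): max_ending_here = 0, max_so_far = 0
Position 4 (value 8): max_ending_here = 8, max_so_far = 8
Position 5 (value 10): max_ending_here = 18, max_so_far = 18

Maximum subarray: [0, 8, 10]
Maximum sum: 18

The maximum subarray is [0, 8, 10] with sum 18. This subarray runs from index 3 to index 5.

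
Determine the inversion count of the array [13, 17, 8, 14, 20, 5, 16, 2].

Finding inversions in [13, 17, 8, 14, 20, 5, 16, 2]:

(0, 2): arr[0]=13 > arr[2]=8
(0, 5): arr[0]=13 > arr[5]=5
(0, 7): arr[0]=13 > arr[7]=2
(1, 2): arr[1]=17 > arr[2]=8
(1, 3): arr[1]=17 > arr[3]=14
(1, 5): arr[1]=17 > arr[5]=5
(1, 6): arr[1]=17 > arr[6]=16
(1, 7): arr[1]=17 > arr[7]=2
(2, 5): arr[2]=8 > arr[5]=5
(2, 7): arr[2]=8 > arr[7]=2
(3, 5): arr[3]=14 > arr[5]=5
(3, 7): arr[3]=14 > arr[7]=2
(4, 5): arr[4]=20 > arr[5]=5
(4, 6): arr[4]=20 > arr[6]=16
(4, 7): arr[4]=20 > arr[7]=2
(5, 7): arr[5]=5 > arr[7]=2
(6, 7): arr[6]=16 > arr[7]=2

Total inversions: 17

The array has 17 inversion(s): (0,2), (0,5), (0,7), (1,2), (1,3), (1,5), (1,6), (1,7), (2,5), (2,7), (3,5), (3,7), (4,5), (4,6), (4,7), (5,7), (6,7). Each pair (i,j) satisfies i < j and arr[i] > arr[j].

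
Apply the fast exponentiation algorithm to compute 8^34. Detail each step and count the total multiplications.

Computing 8^34 by squaring (build up from 8^1; each line after the first costs one multiplication):

8^1 = 8
8^2 = (8^1)^2 = 8^2 = 64
8^4 = (8^2)^2 = 64^2 = 4096
8^8 = (8^4)^2 = 4096^2 = 16777216
8^16 = (8^8)^2 = 16777216^2 = 281474976710656
8^17 = 8 * 8^16 = 8 * 281474976710656 = 2251799813685248
8^34 = (8^17)^2 = 2251799813685248^2 = 5070602400912917605986812821504

Result: 5070602400912917605986812821504
Multiplications needed: 6 (6 lines after 8^1)

8^34 = 5070602400912917605986812821504. Using exponentiation by squaring, this requires 6 multiplications. The key idea: if the exponent is even, square the half-power; if odd, multiply by the base once.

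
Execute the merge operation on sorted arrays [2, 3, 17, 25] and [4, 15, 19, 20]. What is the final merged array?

Merging process:

Compare 2 vs 4: take 2 from left. Merged: [2]
Compare 3 vs 4: take 3 from left. Merged: [2, 3]
Compare 17 vs 4: take 4 from right. Merged: [2, 3, 4]
Compare 17 vs 15: take 15 from right. Merged: [2, 3, 4, 15]
Compare 17 vs 19: take 17 from left. Merged: [2, 3, 4, 15, 17]
Compare 25 vs 19: take 19 from right. Merged: [2, 3, 4, 15, 17, 19]
Compare 25 vs 20: take 20 from right. Merged: [2, 3, 4, 15, 17, 19, 20]
Append remaining from left: [25]. Merged: [2, 3, 4, 15, 17, 19, 20, 25]

Final merged array: [2, 3, 4, 15, 17, 19, 20, 25]
Total comparisons: 7

The merged array is [2, 3, 4, 15, 17, 19, 20, 25], requiring 7 comparisons. The merge step runs in O(n) time where n is the total number of elements.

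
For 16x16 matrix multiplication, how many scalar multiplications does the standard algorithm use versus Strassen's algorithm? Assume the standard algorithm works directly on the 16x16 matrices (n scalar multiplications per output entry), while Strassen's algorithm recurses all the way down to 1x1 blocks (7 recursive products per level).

Matrix multiplication for 16x16 matrices:

Standard algorithm: 16^3 = 4096 multiplications
Strassen's algorithm: 7^(log2(16)) = 7^4 = 2401 multiplications
Savings: 4096 - 2401 = 1695 multiplications

Standard: 4096 multiplications (16^3). Strassen: 2401 multiplications (7^4). Strassen reduces 8 recursive multiplications to 7 at each level.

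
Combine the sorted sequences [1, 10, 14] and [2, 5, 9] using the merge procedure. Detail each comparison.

Merging process:

Compare 1 vs 2: take 1 from left. Merged: [1]
Compare 10 vs 2: take 2 from right. Merged: [1, 2]
Compare 10 vs 5: take 5 from right. Merged: [1, 2, 5]
Compare 10 vs 9: take 9 from right. Merged: [1, 2, 5, 9]
Append remaining from left: [10, 14]. Merged: [1, 2, 5, 9, 10, 14]

Final merged array: [1, 2, 5, 9, 10, 14]
Total comparisons: 4

The merged array is [1, 2, 5, 9, 10, 14], requiring 4 comparisons. The merge step runs in O(n) time where n is the total number of elements.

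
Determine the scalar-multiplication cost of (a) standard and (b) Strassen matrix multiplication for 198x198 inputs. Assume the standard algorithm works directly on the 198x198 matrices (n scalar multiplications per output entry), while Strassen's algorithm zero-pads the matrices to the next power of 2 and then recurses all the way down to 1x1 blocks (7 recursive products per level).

Matrix multiplication for 198x198 matrices:

Strassen's algorithm requires power-of-2 dimensions. Pad 198x198 to 256x256 (next power of 2).

Standard algorithm: 198^3 = 7762392 multiplications
Strassen's algorithm: 7^(log2(256)) = 7^8 = 5764801 multiplications
Savings: 7762392 - 5764801 = 1997591 multiplications

Standard: 7762392 multiplications (198^3). Strassen: 5764801 multiplications (7^8, after padding to 256x256). Strassen reduces 8 recursive multiplications to 7 at each level.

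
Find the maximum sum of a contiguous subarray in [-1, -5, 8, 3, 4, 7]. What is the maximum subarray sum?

Using Kadane's algorithm on [-1, -5, 8, 3, 4, 7]:

Scanning through the array:
Position 1 (value -5): max_ending_here = -5, max_so_far = -1
Position 2 (value 8): max_ending_here = 8, max_so_far = 8
Position 3 (value 3): max_ending_here = 11, max_so_far = 11
Position 4 (value 4): max_ending_here = 15, max_so_far = 15
Position 5 (value 7): max_ending_here = 22, max_so_far = 22

Maximum subarray: [8, 3, 4, 7]
Maximum sum: 22

The maximum subarray is [8, 3, 4, 7] with sum 22. This subarray runs from index 2 to index 5.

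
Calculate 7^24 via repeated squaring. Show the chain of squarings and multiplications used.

Computing 7^24 by squaring (build up from 7^1; each line after the first costs one multiplication):

7^1 = 7
7^2 = (7^1)^2 = 7^2 = 49
7^3 = 7 * 7^2 = 7 * 49 = 343
7^6 = (7^3)^2 = 343^2 = 117649
7^12 = (7^6)^2 = 117649^2 = 13841287201
7^24 = (7^12)^2 = 13841287201^2 = 191581231380566414401

Result: 191581231380566414401
Multiplications needed: 5 (5 lines after 7^1)

7^24 = 191581231380566414401. Using exponentiation by squaring, this requires 5 multiplications. The key idea: if the exponent is even, square the half-power; if odd, multiply by the base once.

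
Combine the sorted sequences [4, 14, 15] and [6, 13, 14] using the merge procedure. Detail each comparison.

Merging process:

Compare 4 vs 6: take 4 from left. Merged: [4]
Compare 14 vs 6: take 6 from right. Merged: [4, 6]
Compare 14 vs 13: take 13 from right. Merged: [4, 6, 13]
Compare 14 vs 14: take 14 from left. Merged: [4, 6, 13, 14]
Compare 15 vs 14: take 14 from right. Merged: [4, 6, 13, 14, 14]
Append remaining from left: [15]. Merged: [4, 6, 13, 14, 14, 15]

Final merged array: [4, 6, 13, 14, 14, 15]
Total comparisons: 5

The merged array is [4, 6, 13, 14, 14, 15], requiring 5 comparisons. The merge step runs in O(n) time where n is the total number of elements.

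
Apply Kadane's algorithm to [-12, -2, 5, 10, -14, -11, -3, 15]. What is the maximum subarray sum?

Using Kadane's algorithm on [-12, -2, 5, 10, -14, -11, -3, 15]:

Scanning through the array:
Position 1 (value -2): max_ending_here = -2, max_so_far = -2
Position 2 (value 5): max_ending_here = 5, max_so_far = 5
Position 3 (value 10): max_ending_here = 15, max_so_far = 15
Position 4 (value -14): max_ending_here = 1, max_so_far = 15
Position 5 (value -11): max_ending_here = -10, max_so_far = 15
Position 6 (value -3): max_ending_here = -3, max_so_far = 15
Position 7 (value 15): max_ending_here = 15, max_so_far = 15

Maximum subarray: [5, 10]
Maximum sum: 15

The maximum subarray is [5, 10] with sum 15. This subarray runs from index 2 to index 3.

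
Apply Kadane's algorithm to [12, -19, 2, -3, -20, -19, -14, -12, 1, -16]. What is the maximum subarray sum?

Using Kadane's algorithm on [12, -19, 2, -3, -20, -19, -14, -12, 1, -16]:

Scanning through the array:
Position 1 (value -19): max_ending_here = -7, max_so_far = 12
Position 2 (value 2): max_ending_here = 2, max_so_far = 12
Position 3 (value -3): max_ending_here = -1, max_so_far = 12
Position 4 (value -20): max_ending_here = -20, max_so_far = 12
Position 5 (value -19): max_ending_here = -19, max_so_far = 12
Position 6 (value -14): max_ending_here = -14, max_so_far = 12
Position 7 (value -12): max_ending_here = -12, max_so_far = 12
Position 8 (value 1): max_ending_here = 1, max_so_far = 12
Position 9 (value -16): max_ending_here = -15, max_so_far = 12

Maximum subarray: [12]
Maximum sum: 12

The maximum subarray is [12] with sum 12. This subarray runs from index 0 to index 0.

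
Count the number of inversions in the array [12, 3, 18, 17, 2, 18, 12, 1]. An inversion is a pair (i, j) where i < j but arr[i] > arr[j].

Finding inversions in [12, 3, 18, 17, 2, 18, 12, 1]:

(0, 1): arr[0]=12 > arr[1]=3
(0, 4): arr[0]=12 > arr[4]=2
(0, 7): arr[0]=12 > arr[7]=1
(1, 4): arr[1]=3 > arr[4]=2
(1, 7): arr[1]=3 > arr[7]=1
(2, 3): arr[2]=18 > arr[3]=17
(2, 4): arr[2]=18 > arr[4]=2
(2, 6): arr[2]=18 > arr[6]=12
(2, 7): arr[2]=18 > arr[7]=1
(3, 4): arr[3]=17 > arr[4]=2
(3, 6): arr[3]=17 > arr[6]=12
(3, 7): arr[3]=17 > arr[7]=1
(4, 7): arr[4]=2 > arr[7]=1
(5, 6): arr[5]=18 > arr[6]=12
(5, 7): arr[5]=18 > arr[7]=1
(6, 7): arr[6]=12 > arr[7]=1

Total inversions: 16

The array has 16 inversion(s): (0,1), (0,4), (0,7), (1,4), (1,7), (2,3), (2,4), (2,6), (2,7), (3,4), (3,6), (3,7), (4,7), (5,6), (5,7), (6,7). Each pair (i,j) satisfies i < j and arr[i] > arr[j].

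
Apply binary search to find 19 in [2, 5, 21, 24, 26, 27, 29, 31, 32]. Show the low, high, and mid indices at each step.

Binary search for 19 in [2, 5, 21, 24, 26, 27, 29, 31, 32]:

lo=0, hi=8, mid=4, arr[mid]=26 -> 26 > 19, search left half
lo=0, hi=3, mid=1, arr[mid]=5 -> 5 < 19, search right half
lo=2, hi=3, mid=2, arr[mid]=21 -> 21 > 19, search left half
lo=2 > hi=1, target 19 not found

Binary search determines that 19 is not in the array after 3 comparisons. The search space was exhausted without finding the target.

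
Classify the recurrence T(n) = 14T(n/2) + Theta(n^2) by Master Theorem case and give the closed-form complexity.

Master Theorem for T(n) = 14T(n/2) + O(n^2):

a = 14, b = 2, c = 2
log_b(a) = log_2(14) = 3.8074

Case 1: c = 2 < log_2(14) = 3.8074
T(n) = O(n^(log_2 14))

For T(n) = 14T(n/2) + O(n^2): log_2(14) = 3.8074. This is Case 1 of the Master Theorem (c < log_b(a), work dominated by leaves), giving O(n^(log_2 14)).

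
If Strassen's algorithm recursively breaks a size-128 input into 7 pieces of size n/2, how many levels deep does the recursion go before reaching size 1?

For divide and conquer with division factor 2:

Problem sizes at each level:
Level 0: 128
Level 1: 64
Level 2: 32
Level 3: 16
Level 4: 8
Level 5: 4
Level 6: 2
Level 7: 1

The root is level 0 and the size-1 base case is level 7 (the tree spans levels 0 through 7, i.e. 8 levels counting the root), so the depth is the number of divisions: log_2(128) = 7

The recursion tree depth is log_2(128) = 7. At each level, the problem size is divided by 2, so it takes 7 divisions to reduce to a base case of size 1. The algorithm makes 7 recursive calls at each level.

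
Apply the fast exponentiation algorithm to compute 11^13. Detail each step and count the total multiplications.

Computing 11^13 by squaring (build up from 11^1; each line after the first costs one multiplication):

11^1 = 11
11^2 = (11^1)^2 = 11^2 = 121
11^3 = 11 * 11^2 = 11 * 121 = 1331
11^6 = (11^3)^2 = 1331^2 = 1771561
11^12 = (11^6)^2 = 1771561^2 = 3138428376721
11^13 = 11 * 11^12 = 11 * 3138428376721 = 34522712143931

Result: 34522712143931
Multiplications needed: 5 (5 lines after 11^1)

11^13 = 34522712143931. Using exponentiation by squaring, this requires 5 multiplications. The key idea: if the exponent is even, square the half-power; if odd, multiply by the base once.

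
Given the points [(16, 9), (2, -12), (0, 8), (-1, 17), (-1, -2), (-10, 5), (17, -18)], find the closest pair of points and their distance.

Computing all pairwise distances among 7 points:

d((16, 9), (2, -12)) = 25.2389
d((16, 9), (0, 8)) = 16.0312
d((16, 9), (-1, 17)) = 18.7883
d((16, 9), (-1, -2)) = 20.2485
d((16, 9), (-10, 5)) = 26.3059
d((16, 9), (17, -18)) = 27.0185
d((2, -12), (0, 8)) = 20.0998
d((2, -12), (-1, 17)) = 29.1548
d((2, -12), (-1, -2)) = 10.4403
d((2, -12), (-10, 5)) = 20.8087
d((2, -12), (17, -18)) = 16.1555
d((0, 8), (-1, 17)) = 9.0554 <-- minimum
d((0, 8), (-1, -2)) = 10.0499
d((0, 8), (-10, 5)) = 10.4403
d((0, 8), (17, -18)) = 31.0644
d((-1, 17), (-1, -2)) = 19.0
d((-1, 17), (-10, 5)) = 15.0
d((-1, 17), (17, -18)) = 39.3573
d((-1, -2), (-10, 5)) = 11.4018
d((-1, -2), (17, -18)) = 24.0832
d((-10, 5), (17, -18)) = 35.4683

Closest pair: (0, 8) and (-1, 17) with distance 9.0554

The closest pair is (0, 8) and (-1, 17) with Euclidean distance 9.0554. For 7 points, brute-force pairwise comparison is shown above. For large n, the divide-and-conquer algorithm (sort by x, recurse on halves, check the dividing strip) achieves O(n log n).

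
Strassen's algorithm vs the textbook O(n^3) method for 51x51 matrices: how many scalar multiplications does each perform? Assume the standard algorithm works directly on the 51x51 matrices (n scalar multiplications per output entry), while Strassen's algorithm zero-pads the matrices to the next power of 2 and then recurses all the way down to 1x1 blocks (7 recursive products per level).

Matrix multiplication for 51x51 matrices:

Strassen's algorithm requires power-of-2 dimensions. Pad 51x51 to 64x64 (next power of 2).

Standard algorithm: 51^3 = 132651 multiplications
Strassen's algorithm: 7^(log2(64)) = 7^6 = 117649 multiplications
Savings: 132651 - 117649 = 15002 multiplications

Standard: 132651 multiplications (51^3). Strassen: 117649 multiplications (7^6, after padding to 64x64). Strassen reduces 8 recursive multiplications to 7 at each level.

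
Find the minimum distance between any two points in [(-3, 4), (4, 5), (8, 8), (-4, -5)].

Computing all pairwise distances among 4 points:

d((-3, 4), (4, 5)) = 7.0711
d((-3, 4), (8, 8)) = 11.7047
d((-3, 4), (-4, -5)) = 9.0554
d((4, 5), (8, 8)) = 5.0 <-- minimum
d((4, 5), (-4, -5)) = 12.8062
d((8, 8), (-4, -5)) = 17.6918

Closest pair: (4, 5) and (8, 8) with distance 5.0

The closest pair is (4, 5) and (8, 8) with Euclidean distance 5.0. For 4 points, brute-force pairwise comparison is shown above. For large n, the divide-and-conquer algorithm (sort by x, recurse on halves, check the dividing strip) achieves O(n log n).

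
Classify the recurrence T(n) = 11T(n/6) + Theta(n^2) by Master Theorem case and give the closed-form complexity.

Master Theorem for T(n) = 11T(n/6) + O(n^2):

a = 11, b = 6, c = 2
log_b(a) = log_6(11) = 1.3383

Case 3: c = 2 > log_6(11) = 1.3383
T(n) = O(n^2) = O(n^2)

For T(n) = 11T(n/6) + O(n^2): log_6(11) = 1.3383. This is Case 3 of the Master Theorem (c > log_b(a), work dominated by root), giving O(n^2).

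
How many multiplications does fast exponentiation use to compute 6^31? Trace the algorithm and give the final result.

Computing 6^31 by squaring (build up from 6^1; each line after the first costs one multiplication):

6^1 = 6
6^2 = (6^1)^2 = 6^2 = 36
6^3 = 6 * 6^2 = 6 * 36 = 216
6^6 = (6^3)^2 = 216^2 = 46656
6^7 = 6 * 6^6 = 6 * 46656 = 279936
6^14 = (6^7)^2 = 279936^2 = 78364164096
6^15 = 6 * 6^14 = 6 * 78364164096 = 470184984576
6^30 = (6^15)^2 = 470184984576^2 = 221073919720733357899776
6^31 = 6 * 6^30 = 6 * 221073919720733357899776 = 1326443518324400147398656

Result: 1326443518324400147398656
Multiplications needed: 8 (8 lines after 6^1)

6^31 = 1326443518324400147398656. Using exponentiation by squaring, this requires 8 multiplications. The key idea: if the exponent is even, square the half-power; if odd, multiply by the base once.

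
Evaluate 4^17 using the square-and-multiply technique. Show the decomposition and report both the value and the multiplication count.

Computing 4^17 by squaring (build up from 4^1; each line after the first costs one multiplication):

4^1 = 4
4^2 = (4^1)^2 = 4^2 = 16
4^4 = (4^2)^2 = 16^2 = 256
4^8 = (4^4)^2 = 256^2 = 65536
4^16 = (4^8)^2 = 65536^2 = 4294967296
4^17 = 4 * 4^16 = 4 * 4294967296 = 17179869184

Result: 17179869184
Multiplications needed: 5 (5 lines after 4^1)

4^17 = 17179869184. Using exponentiation by squaring, this requires 5 multiplications. The key idea: if the exponent is even, square the half-power; if odd, multiply by the base once.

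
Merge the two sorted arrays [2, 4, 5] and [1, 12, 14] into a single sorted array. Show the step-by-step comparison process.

Merging process:

Compare 2 vs 1: take 1 from right. Merged: [1]
Compare 2 vs 12: take 2 from left. Merged: [1, 2]
Compare 4 vs 12: take 4 from left. Merged: [1, 2, 4]
Compare 5 vs 12: take 5 from left. Merged: [1, 2, 4, 5]
Append remaining from right: [12, 14]. Merged: [1, 2, 4, 5, 12, 14]

Final merged array: [1, 2, 4, 5, 12, 14]
Total comparisons: 4

The merged array is [1, 2, 4, 5, 12, 14], requiring 4 comparisons. The merge step runs in O(n) time where n is the total number of elements.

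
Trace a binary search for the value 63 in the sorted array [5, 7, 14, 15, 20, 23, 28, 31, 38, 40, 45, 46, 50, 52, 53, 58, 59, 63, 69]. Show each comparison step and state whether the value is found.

Binary search for 63 in [5, 7, 14, 15, 20, 23, 28, 31, 38, 40, 45, 46, 50, 52, 53, 58, 59, 63, 69]:

lo=0, hi=18, mid=9, arr[mid]=40 -> 40 < 63, search right half
lo=10, hi=18, mid=14, arr[mid]=53 -> 53 < 63, search right half
lo=15, hi=18, mid=16, arr[mid]=59 -> 59 < 63, search right half
lo=17, hi=18, mid=17, arr[mid]=63 -> Found target at index 17!

Binary search finds 63 at index 17 after 4 comparisons. The search repeatedly halves the search space by comparing with the middle element.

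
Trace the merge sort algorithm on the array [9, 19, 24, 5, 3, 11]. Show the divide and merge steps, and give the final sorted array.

Merge sort trace:

Split: [9, 19, 24, 5, 3, 11] -> [9, 19, 24] and [5, 3, 11]
  Split: [9, 19, 24] -> [9] and [19, 24]
    Split: [19, 24] -> [19] and [24]
    Merge: [19] + [24] -> [19, 24]
  Merge: [9] + [19, 24] -> [9, 19, 24]
  Split: [5, 3, 11] -> [5] and [3, 11]
    Split: [3, 11] -> [3] and [11]
    Merge: [3] + [11] -> [3, 11]
  Merge: [5] + [3, 11] -> [3, 5, 11]
Merge: [9, 19, 24] + [3, 5, 11] -> [3, 5, 9, 11, 19, 24]

Final sorted array: [3, 5, 9, 11, 19, 24]

The merge sort proceeds by recursively splitting the array and merging sorted halves.
After all merges, the sorted array is [3, 5, 9, 11, 19, 24].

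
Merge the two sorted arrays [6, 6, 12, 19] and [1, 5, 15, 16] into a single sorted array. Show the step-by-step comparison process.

Merging process:

Compare 6 vs 1: take 1 from right. Merged: [1]
Compare 6 vs 5: take 5 from right. Merged: [1, 5]
Compare 6 vs 15: take 6 from left. Merged: [1, 5, 6]
Compare 6 vs 15: take 6 from left. Merged: [1, 5, 6, 6]
Compare 12 vs 15: take 12 from left. Merged: [1, 5, 6, 6, 12]
Compare 19 vs 15: take 15 from right. Merged: [1, 5, 6, 6, 12, 15]
Compare 19 vs 16: take 16 from right. Merged: [1, 5, 6, 6, 12, 15, 16]
Append remaining from left: [19]. Merged: [1, 5, 6, 6, 12, 15, 16, 19]

Final merged array: [1, 5, 6, 6, 12, 15, 16, 19]
Total comparisons: 7

The merged array is [1, 5, 6, 6, 12, 15, 16, 19], requiring 7 comparisons. The merge step runs in O(n) time where n is the total number of elements.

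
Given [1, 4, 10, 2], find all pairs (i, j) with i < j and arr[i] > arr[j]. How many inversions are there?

Finding inversions in [1, 4, 10, 2]:

(1, 3): arr[1]=4 > arr[3]=2
(2, 3): arr[2]=10 > arr[3]=2

Total inversions: 2

The array has 2 inversion(s): (1,3), (2,3). Each pair (i,j) satisfies i < j and arr[i] > arr[j].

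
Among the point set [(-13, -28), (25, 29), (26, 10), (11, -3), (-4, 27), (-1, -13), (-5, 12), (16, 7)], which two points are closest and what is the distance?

Computing all pairwise distances among 8 points:

d((-13, -28), (25, 29)) = 68.5055
d((-13, -28), (26, 10)) = 54.4518
d((-13, -28), (11, -3)) = 34.6554
d((-13, -28), (-4, 27)) = 55.7315
d((-13, -28), (-1, -13)) = 19.2094
d((-13, -28), (-5, 12)) = 40.7922
d((-13, -28), (16, 7)) = 45.4533
d((25, 29), (26, 10)) = 19.0263
d((25, 29), (11, -3)) = 34.9285
d((25, 29), (-4, 27)) = 29.0689
d((25, 29), (-1, -13)) = 49.3964
d((25, 29), (-5, 12)) = 34.4819
d((25, 29), (16, 7)) = 23.7697
d((26, 10), (11, -3)) = 19.8494
d((26, 10), (-4, 27)) = 34.4819
d((26, 10), (-1, -13)) = 35.4683
d((26, 10), (-5, 12)) = 31.0644
d((26, 10), (16, 7)) = 10.4403 <-- minimum
d((11, -3), (-4, 27)) = 33.541
d((11, -3), (-1, -13)) = 15.6205
d((11, -3), (-5, 12)) = 21.9317
d((11, -3), (16, 7)) = 11.1803
d((-4, 27), (-1, -13)) = 40.1123
d((-4, 27), (-5, 12)) = 15.0333
d((-4, 27), (16, 7)) = 28.2843
d((-1, -13), (-5, 12)) = 25.318
d((-1, -13), (16, 7)) = 26.2488
d((-5, 12), (16, 7)) = 21.587

Closest pair: (26, 10) and (16, 7) with distance 10.4403

The closest pair is (26, 10) and (16, 7) with Euclidean distance 10.4403. For 8 points, brute-force pairwise comparison is shown above. For large n, the divide-and-conquer algorithm (sort by x, recurse on halves, check the dividing strip) achieves O(n log n).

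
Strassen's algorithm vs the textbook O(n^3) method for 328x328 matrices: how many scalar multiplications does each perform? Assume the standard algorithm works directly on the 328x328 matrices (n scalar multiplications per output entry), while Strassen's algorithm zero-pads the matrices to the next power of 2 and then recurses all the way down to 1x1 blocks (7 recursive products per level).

Matrix multiplication for 328x328 matrices:

Strassen's algorithm requires power-of-2 dimensions. Pad 328x328 to 512x512 (next power of 2).

Standard algorithm: 328^3 = 35287552 multiplications
Strassen's algorithm: 7^(log2(512)) = 7^9 = 40353607 multiplications
Difference: 35287552 - 40353607 = -5066055 (Strassen uses MORE here due to padding overhead — for small or just-over-power-of-2 n, padding can outweigh the per-level savings)

Standard: 35287552 multiplications (328^3). Strassen: 40353607 multiplications (7^9, after padding to 512x512). Strassen reduces 8 recursive multiplications to 7 at each level.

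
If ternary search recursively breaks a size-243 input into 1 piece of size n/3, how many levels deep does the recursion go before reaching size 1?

For divide and conquer with division factor 3:

Problem sizes at each level:
Level 0: 243
Level 1: 81
Level 2: 27
Level 3: 9
Level 4: 3
Level 5: 1

The root is level 0 and the size-1 base case is level 5 (the tree spans levels 0 through 5, i.e. 6 levels counting the root), so the depth is the number of divisions: log_3(243) = 5

The recursion tree depth is log_3(243) = 5. At each level, the problem size is divided by 3, so it takes 5 divisions to reduce to a base case of size 1. The algorithm makes 1 recursive call at each level.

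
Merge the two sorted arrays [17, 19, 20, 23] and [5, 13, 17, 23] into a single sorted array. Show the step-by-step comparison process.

Merging process:

Compare 17 vs 5: take 5 from right. Merged: [5]
Compare 17 vs 13: take 13 from right. Merged: [5, 13]
Compare 17 vs 17: take 17 from left. Merged: [5, 13, 17]
Compare 19 vs 17: take 17 from right. Merged: [5, 13, 17, 17]
Compare 19 vs 23: take 19 from left. Merged: [5, 13, 17, 17, 19]
Compare 20 vs 23: take 20 from left. Merged: [5, 13, 17, 17, 19, 20]
Compare 23 vs 23: take 23 from left. Merged: [5, 13, 17, 17, 19, 20, 23]
Append remaining from right: [23]. Merged: [5, 13, 17, 17, 19, 20, 23, 23]

Final merged array: [5, 13, 17, 17, 19, 20, 23, 23]
Total comparisons: 7

The merged array is [5, 13, 17, 17, 19, 20, 23, 23], requiring 7 comparisons. The merge step runs in O(n) time where n is the total number of elements.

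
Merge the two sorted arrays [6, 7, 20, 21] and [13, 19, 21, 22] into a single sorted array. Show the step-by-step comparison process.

Merging process:

Compare 6 vs 13: take 6 from left. Merged: [6]
Compare 7 vs 13: take 7 from left. Merged: [6, 7]
Compare 20 vs 13: take 13 from right. Merged: [6, 7, 13]
Compare 20 vs 19: take 19 from right. Merged: [6, 7, 13, 19]
Compare 20 vs 21: take 20 from left. Merged: [6, 7, 13, 19, 20]
Compare 21 vs 21: take 21 from left. Merged: [6, 7, 13, 19, 20, 21]
Append remaining from right: [21, 22]. Merged: [6, 7, 13, 19, 20, 21, 21, 22]

Final merged array: [6, 7, 13, 19, 20, 21, 21, 22]
Total comparisons: 6

The merged array is [6, 7, 13, 19, 20, 21, 21, 22], requiring 6 comparisons. The merge step runs in O(n) time where n is the total number of elements.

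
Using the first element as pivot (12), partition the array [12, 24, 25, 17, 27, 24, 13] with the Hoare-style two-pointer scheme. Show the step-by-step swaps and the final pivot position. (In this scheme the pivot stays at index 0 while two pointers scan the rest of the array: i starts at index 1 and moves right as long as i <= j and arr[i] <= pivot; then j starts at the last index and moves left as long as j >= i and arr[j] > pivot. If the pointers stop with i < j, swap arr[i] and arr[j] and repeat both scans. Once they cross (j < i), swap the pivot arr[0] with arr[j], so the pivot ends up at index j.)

Hoare-style two-pointer partition with pivot = 12:

Initial array: [12, 24, 25, 17, 27, 24, 13]

Pointers start at i = 1, j = 6.
i ends at 1, j ends at 0: the pointers have crossed (j < i), so scanning stops.

j = 0, so swapping arr[0] with arr[j] leaves the pivot at position 0: [12, 24, 25, 17, 27, 24, 13]
Pivot position: 0

After partitioning with pivot 12, the array becomes [12, 24, 25, 17, 27, 24, 13]. The pivot is placed at index 0. All elements to the left of the pivot are <= 12, and all elements to the right are > 12.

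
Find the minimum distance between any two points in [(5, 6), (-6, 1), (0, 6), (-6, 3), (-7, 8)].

Computing all pairwise distances among 5 points:

d((5, 6), (-6, 1)) = 12.083
d((5, 6), (0, 6)) = 5.0
d((5, 6), (-6, 3)) = 11.4018
d((5, 6), (-7, 8)) = 12.1655
d((-6, 1), (0, 6)) = 7.8102
d((-6, 1), (-6, 3)) = 2.0 <-- minimum
d((-6, 1), (-7, 8)) = 7.0711
d((0, 6), (-6, 3)) = 6.7082
d((0, 6), (-7, 8)) = 7.2801
d((-6, 3), (-7, 8)) = 5.099

Closest pair: (-6, 1) and (-6, 3) with distance 2.0

The closest pair is (-6, 1) and (-6, 3) with Euclidean distance 2.0. For 5 points, brute-force pairwise comparison is shown above. For large n, the divide-and-conquer algorithm (sort by x, recurse on halves, check the dividing strip) achieves O(n log n).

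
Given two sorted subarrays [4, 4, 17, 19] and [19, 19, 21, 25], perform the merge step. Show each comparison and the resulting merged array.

Merging process:

Compare 4 vs 19: take 4 from left. Merged: [4]
Compare 4 vs 19: take 4 from left. Merged: [4, 4]
Compare 17 vs 19: take 17 from left. Merged: [4, 4, 17]
Compare 19 vs 19: take 19 from left. Merged: [4, 4, 17, 19]
Append remaining from right: [19, 19, 21, 25]. Merged: [4, 4, 17, 19, 19, 19, 21, 25]

Final merged array: [4, 4, 17, 19, 19, 19, 21, 25]
Total comparisons: 4

The merged array is [4, 4, 17, 19, 19, 19, 21, 25], requiring 4 comparisons. The merge step runs in O(n) time where n is the total number of elements.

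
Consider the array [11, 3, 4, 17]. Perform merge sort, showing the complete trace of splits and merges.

Merge sort trace:

Split: [11, 3, 4, 17] -> [11, 3] and [4, 17]
  Split: [11, 3] -> [11] and [3]
  Merge: [11] + [3] -> [3, 11]
  Split: [4, 17] -> [4] and [17]
  Merge: [4] + [17] -> [4, 17]
Merge: [3, 11] + [4, 17] -> [3, 4, 11, 17]

Final sorted array: [3, 4, 11, 17]

The merge sort proceeds by recursively splitting the array and merging sorted halves.
After all merges, the sorted array is [3, 4, 11, 17].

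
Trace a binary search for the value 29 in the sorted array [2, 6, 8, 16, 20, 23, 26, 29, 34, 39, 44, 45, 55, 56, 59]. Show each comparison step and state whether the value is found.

Binary search for 29 in [2, 6, 8, 16, 20, 23, 26, 29, 34, 39, 44, 45, 55, 56, 59]:

lo=0, hi=14, mid=7, arr[mid]=29 -> Found target at index 7!

Binary search finds 29 at index 7 after 1 comparisons. The search repeatedly halves the search space by comparing with the middle element.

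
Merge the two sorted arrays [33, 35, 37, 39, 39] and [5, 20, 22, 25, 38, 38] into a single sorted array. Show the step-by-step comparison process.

Merging process:

Compare 33 vs 5: take 5 from right. Merged: [5]
Compare 33 vs 20: take 20 from right. Merged: [5, 20]
Compare 33 vs 22: take 22 from right. Merged: [5, 20, 22]
Compare 33 vs 25: take 25 from right. Merged: [5, 20, 22, 25]
Compare 33 vs 38: take 33 from left. Merged: [5, 20, 22, 25, 33]
Compare 35 vs 38: take 35 from left. Merged: [5, 20, 22, 25, 33, 35]
Compare 37 vs 38: take 37 from left. Merged: [5, 20, 22, 25, 33, 35, 37]
Compare 39 vs 38: take 38 from right. Merged: [5, 20, 22, 25, 33, 35, 37, 38]
Compare 39 vs 38: take 38 from right. Merged: [5, 20, 22, 25, 33, 35, 37, 38, 38]
Append remaining from left: [39, 39]. Merged: [5, 20, 22, 25, 33, 35, 37, 38, 38, 39, 39]

Final merged array: [5, 20, 22, 25, 33, 35, 37, 38, 38, 39, 39]
Total comparisons: 9

The merged array is [5, 20, 22, 25, 33, 35, 37, 38, 38, 39, 39], requiring 9 comparisons. The merge step runs in O(n) time where n is the total number of elements.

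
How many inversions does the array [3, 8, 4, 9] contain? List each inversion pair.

Finding inversions in [3, 8, 4, 9]:

(1, 2): arr[1]=8 > arr[2]=4

Total inversions: 1

The array has 1 inversion(s): (1,2). Each pair (i,j) satisfies i < j and arr[i] > arr[j].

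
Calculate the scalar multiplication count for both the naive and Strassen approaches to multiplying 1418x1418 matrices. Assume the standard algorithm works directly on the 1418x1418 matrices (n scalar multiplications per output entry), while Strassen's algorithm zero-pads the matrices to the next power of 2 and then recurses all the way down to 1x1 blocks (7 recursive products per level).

Matrix multiplication for 1418x1418 matrices:

Strassen's algorithm requires power-of-2 dimensions. Pad 1418x1418 to 2048x2048 (next power of 2).

Standard algorithm: 1418^3 = 2851206632 multiplications
Strassen's algorithm: 7^(log2(2048)) = 7^11 = 1977326743 multiplications
Savings: 2851206632 - 1977326743 = 873879889 multiplications

Standard: 2851206632 multiplications (1418^3). Strassen: 1977326743 multiplications (7^11, after padding to 2048x2048). Strassen reduces 8 recursive multiplications to 7 at each level.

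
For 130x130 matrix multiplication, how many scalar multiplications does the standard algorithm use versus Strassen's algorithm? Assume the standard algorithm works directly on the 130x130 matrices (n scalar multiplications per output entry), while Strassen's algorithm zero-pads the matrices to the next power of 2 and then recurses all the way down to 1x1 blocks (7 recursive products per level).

Matrix multiplication for 130x130 matrices:

Strassen's algorithm requires power-of-2 dimensions. Pad 130x130 to 256x256 (next power of 2).

Standard algorithm: 130^3 = 2197000 multiplications
Strassen's algorithm: 7^(log2(256)) = 7^8 = 5764801 multiplications
Difference: 2197000 - 5764801 = -3567801 (Strassen uses MORE here due to padding overhead — for small or just-over-power-of-2 n, padding can outweigh the per-level savings)

Standard: 2197000 multiplications (130^3). Strassen: 5764801 multiplications (7^8, after padding to 256x256). Strassen reduces 8 recursive multiplications to 7 at each level.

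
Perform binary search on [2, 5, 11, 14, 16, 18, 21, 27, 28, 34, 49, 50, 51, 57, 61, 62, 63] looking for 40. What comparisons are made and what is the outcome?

Binary search for 40 in [2, 5, 11, 14, 16, 18, 21, 27, 28, 34, 49, 50, 51, 57, 61, 62, 63]:

lo=0, hi=16, mid=8, arr[mid]=28 -> 28 < 40, search right half
lo=9, hi=16, mid=12, arr[mid]=51 -> 51 > 40, search left half
lo=9, hi=11, mid=10, arr[mid]=49 -> 49 > 40, search left half
lo=9, hi=9, mid=9, arr[mid]=34 -> 34 < 40, search right half
lo=10 > hi=9, target 40 not found

Binary search determines that 40 is not in the array after 4 comparisons. The search space was exhausted without finding the target.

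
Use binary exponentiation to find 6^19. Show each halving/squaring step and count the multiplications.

Computing 6^19 by squaring (build up from 6^1; each line after the first costs one multiplication):

6^1 = 6
6^2 = (6^1)^2 = 6^2 = 36
6^4 = (6^2)^2 = 36^2 = 1296
6^8 = (6^4)^2 = 1296^2 = 1679616
6^9 = 6 * 6^8 = 6 * 1679616 = 10077696
6^18 = (6^9)^2 = 10077696^2 = 101559956668416
6^19 = 6 * 6^18 = 6 * 101559956668416 = 609359740010496

Result: 609359740010496
Multiplications needed: 6 (6 lines after 6^1)

6^19 = 609359740010496. Using exponentiation by squaring, this requires 6 multiplications. The key idea: if the exponent is even, square the half-power; if odd, multiply by the base once.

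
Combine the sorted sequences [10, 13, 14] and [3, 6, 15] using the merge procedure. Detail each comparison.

Merging process:

Compare 10 vs 3: take 3 from right. Merged: [3]
Compare 10 vs 6: take 6 from right. Merged: [3, 6]
Compare 10 vs 15: take 10 from left. Merged: [3, 6, 10]
Compare 13 vs 15: take 13 from left. Merged: [3, 6, 10, 13]
Compare 14 vs 15: take 14 from left. Merged: [3, 6, 10, 13, 14]
Append remaining from right: [15]. Merged: [3, 6, 10, 13, 14, 15]

Final merged array: [3, 6, 10, 13, 14, 15]
Total comparisons: 5

The merged array is [3, 6, 10, 13, 14, 15], requiring 5 comparisons. The merge step runs in O(n) time where n is the total number of elements.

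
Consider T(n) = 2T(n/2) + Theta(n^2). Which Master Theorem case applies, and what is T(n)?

Master Theorem for T(n) = 2T(n/2) + O(n^2):

a = 2, b = 2, c = 2
log_b(a) = log_2(2) = 1.0000

Case 3: c = 2 > log_2(2) = 1.0000
T(n) = O(n^2) = O(n^2)

For T(n) = 2T(n/2) + O(n^2): log_2(2) = 1.0000. This is Case 3 of the Master Theorem (c > log_b(a), work dominated by root), giving O(n^2).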